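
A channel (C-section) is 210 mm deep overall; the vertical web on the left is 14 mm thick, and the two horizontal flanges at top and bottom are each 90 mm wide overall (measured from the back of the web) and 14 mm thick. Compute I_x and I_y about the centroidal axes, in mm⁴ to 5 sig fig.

I_x ≈ 3.1277 × 10⁷ mm⁴, I_y ≈ 3.5721 × 10⁶ mm⁴

Split into non-overlapping primitives; take the origin at the lower-left of the bounding box.
Web: 14 × 210, A = 2 940 mm², y = 105 mm, Ī = 10 804 500 mm⁴.
Top flange (beyond web): 76 × 14, A = 1 064 mm², y = 203 mm, Ī = 17378.67 mm⁴.
Bottom flange (beyond web): 76 × 14, A = 1 064 mm², y = 7 mm, Ī = 17378.67 mm⁴.
By symmetry the centroid is at mid-height, ȳ = 105 mm.
Transfer each piece to the centroidal x-axis using Ī + A·d² with d = y − 105:
  web: d = 0 mm → contributes +10 804 500 mm⁴
  top flange (beyond web): d = 98 mm → contributes +10 236 035 mm⁴
  bottom flange (beyond web): d = -98 mm → contributes +10 236 035 mm⁴
Total I = 31 276 569 mm⁴.
For the y-axis: x̄ = 25.89503 mm.
Repeating about the centroidal y-axis gives I_y = 3 572 109 mm⁴.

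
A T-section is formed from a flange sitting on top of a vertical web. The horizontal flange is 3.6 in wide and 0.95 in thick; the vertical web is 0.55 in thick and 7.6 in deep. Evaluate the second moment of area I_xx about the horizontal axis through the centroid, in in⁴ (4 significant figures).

I_xx ≈ 54.75 in⁴

Decompose the section into non-overlapping parts with the origin at the bottom-left of its bounding rectangle.
Flange: 3.6 × 0.95, A = 3.42 in², y = 8.075 in, Ī = 0.257213 in⁴.
Web: 0.55 × 7.6, A = 4.18 in², y = 3.8 in, Ī = 20.1197 in⁴.
Centroid: ȳ = ΣA·y / ΣA = 5.72375 in.
Transfer each piece to the horizontal axis through the centroid using Ī + A·d² with d = y − 5.72375:
  flange: d = 2.35125 in → contributes +19.1643 in⁴
  web: d = -1.92375 in → contributes +35.5891 in⁴
Total I = 54.7534 in⁴.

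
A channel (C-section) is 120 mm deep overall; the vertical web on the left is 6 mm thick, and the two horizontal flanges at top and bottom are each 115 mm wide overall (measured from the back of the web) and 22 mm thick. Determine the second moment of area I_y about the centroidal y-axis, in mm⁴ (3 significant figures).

Break the section into simple shapes (no overlaps), measuring from the bottom-left corner of the bounding box.
Web: 6 × 120, A = 720 mm², x = 3 mm, Ī = 2 160 mm⁴.
Top flange (beyond web): 109 × 22, A = 2 398 mm², x = 60.5 mm, Ī = 2 374 220 mm⁴.
Bottom flange (beyond web): 109 × 22, A = 2 398 mm², x = 60.5 mm, Ī = 2 374 220 mm⁴.
Centroid: x̄ = ΣA·x / ΣA = 52.995 mm.
Transfer each piece to the centroidal y-axis using Ī + A·d² with d = x − 52.995:
  web: d = -49.995 mm → contributes +1 801 768 mm⁴
  top flange (beyond web): d = 7.5054 mm → contributes +2 509 303 mm⁴
  bottom flange (beyond web): d = 7.5054 mm → contributes +2 509 303 mm⁴
Total I = 6 820 375 mm⁴.

I_y ≈ 6.82 × 10⁶ mm⁴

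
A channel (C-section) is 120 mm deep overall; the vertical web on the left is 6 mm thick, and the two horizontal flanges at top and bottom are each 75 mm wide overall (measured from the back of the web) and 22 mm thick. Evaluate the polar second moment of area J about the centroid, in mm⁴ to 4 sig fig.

Decompose the section into non-overlapping parts with the origin at the bottom-left of its bounding rectangle.
Web: 6 × 120, A = 720 mm², y = 60 mm, Ī = 864 000 mm⁴.
Top flange (beyond web): 69 × 22, A = 1 518 mm², y = 109 mm, Ī = 61 226 mm⁴.
Bottom flange (beyond web): 69 × 22, A = 1 518 mm², y = 11 mm, Ī = 61 226 mm⁴.
By symmetry the centroid is at mid-height, ȳ = 60 mm.
Transfer each piece to the centroidal x-axis using Ī + A·d² with d = y − 60:
  web: d = 0 mm → contributes +864 000 mm⁴
  top flange (beyond web): d = 49 mm → contributes +3 705 944 mm⁴
  bottom flange (beyond web): d = -49 mm → contributes +3 705 944 mm⁴
Total I = 8 275 888 mm⁴.
For the y-axis: x̄ = 33.3115 mm.
Repeating about the centroidal y-axis gives I_y = 2 025 104 mm⁴.
Polar second moment: J = I_x + I_y = 10 300 992 mm⁴.

J ≈ 1.030 × 10⁷ mm⁴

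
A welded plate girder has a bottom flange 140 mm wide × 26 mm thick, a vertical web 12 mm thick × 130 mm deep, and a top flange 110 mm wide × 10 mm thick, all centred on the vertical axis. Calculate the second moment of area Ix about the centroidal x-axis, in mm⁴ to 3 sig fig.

Split into non-overlapping primitives; take the origin at the lower-left of the bounding box.
Bottom plate: 140 × 26, A = 3 640 mm², y = 13 mm, Ī = 205 053 mm⁴.
Web plate: 12 × 130, A = 1 560 mm², y = 91 mm, Ī = 2 197 000 mm⁴.
Top plate: 110 × 10, A = 1 100 mm², y = 161 mm, Ī = 9166.7 mm⁴.
Centroid: ȳ = ΣA·y / ΣA = 58.156 mm.
Transfer each piece to the centroidal x-axis using Ī + A·d² with d = y − 58.156:
  bottom plate: d = -45.156 mm → contributes +7 627 101 mm⁴
  web plate: d = 32.844 mm → contributes +3 879 862 mm⁴
  top plate: d = 102.84 mm → contributes +11 643 844 mm⁴
Total I = 23 150 808 mm⁴.

Ix ≈ 2.32 × 10⁷ mm⁴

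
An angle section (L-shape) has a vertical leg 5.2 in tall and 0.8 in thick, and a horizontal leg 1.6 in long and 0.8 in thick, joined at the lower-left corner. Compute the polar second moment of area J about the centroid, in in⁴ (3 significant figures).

Split into non-overlapping primitives; take the origin at the lower-left of the bounding box.
Vertical leg: 0.8 × 5.2, A = 4.16 in², y = 2.6 in, Ī = 9.3739 in⁴.
Horizontal leg (remainder): 0.8 × 0.8, A = 0.64 in², y = 0.4 in, Ī = 0.034133 in⁴.
Centroid: ȳ = ΣA·y / ΣA = 2.3067 in.
Transfer each piece to the centroidal x-axis using Ī + A·d² with d = y − 2.3067:
  vertical leg: d = 0.29333 in → contributes +9.7318 in⁴
  horizontal leg (remainder): d = -1.9067 in → contributes +2.3608 in⁴
Total I = 12.093 in⁴.
For the y-axis: x̄ = 0.50667 in.
Repeating about the centroidal y-axis gives I_y = 0.61099 in⁴.
Polar second moment: J = I_x + I_y = 12.704 in⁴.

J ≈ 12.7 in⁴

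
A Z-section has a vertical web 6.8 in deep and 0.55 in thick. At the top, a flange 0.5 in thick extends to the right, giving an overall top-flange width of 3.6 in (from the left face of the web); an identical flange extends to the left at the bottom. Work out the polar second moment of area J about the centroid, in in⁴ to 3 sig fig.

Break the section into simple shapes (no overlaps), measuring from the bottom-left corner of the bounding box.
Web: 0.55 × 6.8, A = 3.74 in², y = 3.4 in, Ī = 14.411 in⁴.
Top flange (beyond web): 3.05 × 0.5, A = 1.525 in², y = 6.55 in, Ī = 0.031771 in⁴.
Bottom flange (beyond web): 3.05 × 0.5, A = 1.525 in², y = 0.25 in, Ī = 0.031771 in⁴.
Centroid: ȳ = ΣA·y / ΣA = 3.4 in.
Transfer each piece to the centroidal x-axis using Ī + A·d² with d = y − 3.4:
  web: d = 0 in → contributes +14.411 in⁴
  top flange (beyond web): d = 3.15 in → contributes +15.164 in⁴
  bottom flange (beyond web): d = -3.15 in → contributes +15.164 in⁴
Total I = 44.739 in⁴.
For the y-axis: x̄ = 3.325 in.
Repeating about the centroidal y-axis gives I_y = 12.341 in⁴.
Polar second moment: J = I_x + I_y = 57.079 in⁴.

J ≈ 57.1 in⁴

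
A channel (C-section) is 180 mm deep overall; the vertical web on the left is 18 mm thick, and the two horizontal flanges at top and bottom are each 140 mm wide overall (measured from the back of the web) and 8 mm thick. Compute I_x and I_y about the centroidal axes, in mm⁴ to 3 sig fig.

I_x ≈ 2.32 × 10⁷ mm⁴, I_y ≈ 8.48 × 10⁶ mm⁴

Decompose the section into non-overlapping parts with the origin at the bottom-left of its bounding rectangle.
Web: 18 × 180, A = 3 240 mm², y = 90 mm, Ī = 8 748 000 mm⁴.
Top flange (beyond web): 122 × 8, A = 976 mm², y = 176 mm, Ī = 5205.3 mm⁴.
Bottom flange (beyond web): 122 × 8, A = 976 mm², y = 4 mm, Ī = 5205.3 mm⁴.
By symmetry the centroid is at mid-height, ȳ = 90 mm.
Transfer each piece to the centroidal x-axis using Ī + A·d² with d = y − 90:
  web: d = 0 mm → contributes +8 748 000 mm⁴
  top flange (beyond web): d = 86 mm → contributes +7 223 701 mm⁴
  bottom flange (beyond web): d = -86 mm → contributes +7 223 701 mm⁴
Total I = 23 195 403 mm⁴.
For the y-axis: x̄ = 35.317 mm.
Repeating about the centroidal y-axis gives I_y = 8 477 400 mm⁴.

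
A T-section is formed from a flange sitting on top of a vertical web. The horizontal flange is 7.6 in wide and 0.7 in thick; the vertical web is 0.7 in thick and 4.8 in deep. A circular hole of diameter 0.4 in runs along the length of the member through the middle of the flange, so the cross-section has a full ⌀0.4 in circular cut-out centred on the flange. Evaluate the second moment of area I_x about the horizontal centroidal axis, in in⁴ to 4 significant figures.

Split into non-overlapping primitives; take the origin at the lower-left of the bounding box.
Flange: 7.6 × 0.7, A = 5.32 in², y = 5.15 in, Ī = 0.217233 in⁴.
Web: 0.7 × 4.8, A = 3.36 in², y = 2.4 in, Ī = 6.4512 in⁴.
Hole (subtracted): ⌀0.4, A = 0.125664 in², y = 5.15 in, Ī = 0.00125664 in⁴.
Centroid: ȳ = ΣA·y / ΣA = 4.06985 in.
Transfer each piece to the horizontal centroidal axis using Ī + A·d² with d = y − 4.06985:
  flange: d = 1.08015 in → contributes +6.42425 in⁴
  web: d = -1.66985 in → contributes +15.8202 in⁴
  hole: d = 1.08015 in → contributes −0.147873 in⁴
Total I = 22.0966 in⁴.

I_x ≈ 22.10 in⁴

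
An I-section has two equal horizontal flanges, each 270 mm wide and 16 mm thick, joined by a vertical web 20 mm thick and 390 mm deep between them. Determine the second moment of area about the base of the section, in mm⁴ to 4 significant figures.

Decompose the section into non-overlapping parts with the origin at the bottom-left of its bounding rectangle.
Bottom flange: 270 × 16, A = 4 320 mm², y = 8 mm, Ī = 92 160 mm⁴.
Web: 20 × 390, A = 7 800 mm², y = 211 mm, Ī = 98 865 000 mm⁴.
Top flange: 270 × 16, A = 4 320 mm², y = 414 mm, Ī = 92 160 mm⁴.
Transfer each piece to the base of the section using Ī + A·d² with d = y − 0:
  bottom flange: d = 8 mm → contributes +368 640 mm⁴
  web: d = 211 mm → contributes +446 128 800 mm⁴
  top flange: d = 414 mm → contributes +740 522 880 mm⁴
Total I = 1 187 020 320 mm⁴.

I_base ≈ 1.187 × 10⁹ mm⁴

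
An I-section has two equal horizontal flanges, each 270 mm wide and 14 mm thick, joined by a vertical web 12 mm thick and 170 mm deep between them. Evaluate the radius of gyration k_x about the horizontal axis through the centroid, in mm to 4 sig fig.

k_x ≈ 84.79 mm

Break the section into simple shapes (no overlaps), measuring from the bottom-left corner of the bounding box.
Bottom flange: 270 × 14, A = 3 780 mm², y = 7 mm, Ī = 61 740 mm⁴.
Web: 12 × 170, A = 2 040 mm², y = 99 mm, Ī = 4 913 000 mm⁴.
Top flange: 270 × 14, A = 3 780 mm², y = 191 mm, Ī = 61 740 mm⁴.
By symmetry the centroid is at mid-height, ȳ = 99 mm.
Transfer each piece to the horizontal axis through the centroid using Ī + A·d² with d = y − 99:
  bottom flange: d = -92 mm → contributes +32 055 660 mm⁴
  web: d = 0 mm → contributes +4 913 000 mm⁴
  top flange: d = 92 mm → contributes +32 055 660 mm⁴
Total I = 69 024 320 mm⁴.
Radius of gyration: k = √(I/A) = √(69 024 320 / 9 600) = 84.7941 mm.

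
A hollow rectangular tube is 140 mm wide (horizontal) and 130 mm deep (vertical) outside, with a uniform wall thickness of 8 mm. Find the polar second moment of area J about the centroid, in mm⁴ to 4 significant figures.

Split into non-overlapping primitives; take the origin at the lower-left of the bounding box.
Outer rectangle: 140 × 130, A = 18 200 mm², y = 65 mm, Ī = 25 631 667 mm⁴.
Inner void (subtracted): 124 × 114, A = 14 136 mm², y = 65 mm, Ī = 15 309 288 mm⁴.
By symmetry the centroid is at mid-height, ȳ = 65 mm.
All pieces are centred on the centroidal x-axis, so I = ΣĪ (holes subtracted) = 10 322 379 mm⁴.
Repeating about the centroidal y-axis gives I_y = 11 613 739 mm⁴.
Polar second moment: J = I_x + I_y = 21 936 117 mm⁴.

J ≈ 2.194 × 10⁷ mm⁴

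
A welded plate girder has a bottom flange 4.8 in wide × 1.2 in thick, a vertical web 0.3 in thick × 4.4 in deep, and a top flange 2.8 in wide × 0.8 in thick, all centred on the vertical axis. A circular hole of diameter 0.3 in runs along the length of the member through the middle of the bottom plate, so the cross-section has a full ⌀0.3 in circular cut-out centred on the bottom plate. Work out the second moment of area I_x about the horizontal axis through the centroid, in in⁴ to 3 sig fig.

I_x ≈ 51.6 in⁴

Split into non-overlapping primitives; take the origin at the lower-left of the bounding box.
Bottom plate: 4.8 × 1.2, A = 5.76 in², y = 0.6 in, Ī = 0.6912 in⁴.
Web plate: 0.3 × 4.4, A = 1.32 in², y = 3.4 in, Ī = 2.1296 in⁴.
Top plate: 2.8 × 0.8, A = 2.24 in², y = 6 in, Ī = 0.11947 in⁴.
Hole (subtracted): ⌀0.3, A = 0.070686 in², y = 0.6 in, Ī = 0.00039761 in⁴.
Centroid: ȳ = ΣA·y / ΣA = 2.3074 in.
Transfer each piece to the horizontal axis through the centroid using Ī + A·d² with d = y − 2.3074:
  bottom plate: d = -1.7074 in → contributes +17.482 in⁴
  web plate: d = 1.0926 in → contributes +3.7055 in⁴
  top plate: d = 3.6926 in → contributes +30.663 in⁴
  hole: d = -1.7074 in → contributes −0.20645 in⁴
Total I = 51.644 in⁴.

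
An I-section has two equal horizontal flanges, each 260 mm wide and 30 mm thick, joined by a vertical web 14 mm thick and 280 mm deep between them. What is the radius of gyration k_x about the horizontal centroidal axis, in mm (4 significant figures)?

k_x ≈ 143.4 mm

Treat the section as a set of non-overlapping primitives; coordinates are from the bounding-box lower-left.
Bottom flange: 260 × 30, A = 7 800 mm², y = 15 mm, Ī = 585 000 mm⁴.
Web: 14 × 280, A = 3 920 mm², y = 170 mm, Ī = 25 610 667 mm⁴.
Top flange: 260 × 30, A = 7 800 mm², y = 325 mm, Ī = 585 000 mm⁴.
By symmetry the centroid is at mid-height, ȳ = 170 mm.
Transfer each piece to the horizontal centroidal axis using Ī + A·d² with d = y − 170:
  bottom flange: d = -155 mm → contributes +187 980 000 mm⁴
  web: d = 0 mm → contributes +25 610 667 mm⁴
  top flange: d = 155 mm → contributes +187 980 000 mm⁴
Total I = 401 570 667 mm⁴.
Radius of gyration: k = √(I/A) = √(401 570 667 / 19 520) = 143.43 mm.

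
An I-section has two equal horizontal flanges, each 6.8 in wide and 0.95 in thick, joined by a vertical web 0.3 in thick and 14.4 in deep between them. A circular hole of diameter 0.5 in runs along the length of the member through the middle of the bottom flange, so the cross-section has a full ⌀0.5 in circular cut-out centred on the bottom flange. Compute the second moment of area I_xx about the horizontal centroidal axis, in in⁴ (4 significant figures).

Break the section into simple shapes (no overlaps), measuring from the bottom-left corner of the bounding box.
Bottom flange: 6.8 × 0.95, A = 6.46 in², y = 0.475 in, Ī = 0.485846 in⁴.
Web: 0.3 × 14.4, A = 4.32 in², y = 8.15 in, Ī = 74.6496 in⁴.
Top flange: 6.8 × 0.95, A = 6.46 in², y = 15.825 in, Ī = 0.485846 in⁴.
Hole (subtracted): ⌀0.5, A = 0.19635 in², y = 0.475 in, Ī = 0.00306796 in⁴.
Centroid: ȳ = ΣA·y / ΣA = 8.23842 in.
Transfer each piece to the horizontal centroidal axis using Ī + A·d² with d = y − 8.23842:
  bottom flange: d = -7.76342 in → contributes +389.834 in⁴
  web: d = -0.088419 in → contributes +74.6834 in⁴
  top flange: d = 7.58658 in → contributes +372.299 in⁴
  hole: d = -7.76342 in → contributes −11.8372 in⁴
Total I = 824.98 in⁴.

I_xx ≈ 825.0 in⁴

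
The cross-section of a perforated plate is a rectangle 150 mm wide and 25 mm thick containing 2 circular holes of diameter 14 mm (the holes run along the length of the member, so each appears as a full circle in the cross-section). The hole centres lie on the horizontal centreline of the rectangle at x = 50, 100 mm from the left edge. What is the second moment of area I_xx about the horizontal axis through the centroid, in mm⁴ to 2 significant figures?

Decompose the section into non-overlapping parts with the origin at the bottom-left of its bounding rectangle.
Plate: 150 × 25, A = 3 750 mm², y = 12.5 mm, Ī = 195 313 mm⁴.
Hole 1 (subtracted): ⌀14, A = 153.9 mm², y = 12.5 mm, Ī = 1 886 mm⁴.
Hole 2 (subtracted): ⌀14, A = 153.9 mm², y = 12.5 mm, Ī = 1 886 mm⁴.
By symmetry the centroid is at mid-height, ȳ = 12.5 mm.
All pieces are centred on the horizontal axis through the centroid, so I = ΣĪ (holes subtracted) = 191 541 mm⁴.

I_xx ≈ 1.9 × 10⁵ mm⁴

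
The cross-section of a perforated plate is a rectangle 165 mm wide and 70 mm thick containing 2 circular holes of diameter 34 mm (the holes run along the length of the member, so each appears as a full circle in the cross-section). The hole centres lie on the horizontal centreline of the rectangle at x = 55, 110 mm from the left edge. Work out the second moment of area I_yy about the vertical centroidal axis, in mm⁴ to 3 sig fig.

I_yy ≈ 2.47 × 10⁷ mm⁴

Treat the section as a set of non-overlapping primitives; coordinates are from the bounding-box lower-left.
Plate: 165 × 70, A = 11 550 mm², x = 82.5 mm, Ī = 26 204 063 mm⁴.
Hole 1 (subtracted): ⌀34, A = 907.92 mm², x = 55 mm, Ī = 65 597 mm⁴.
Hole 2 (subtracted): ⌀34, A = 907.92 mm², x = 110 mm, Ī = 65 597 mm⁴.
By symmetry the centroid is at mid-width, x̄ = 82.5 mm.
Transfer each piece to the vertical centroidal axis using Ī + A·d² with d = x − 82.5:
  plate: d = 0 mm → contributes +26 204 063 mm⁴
  hole 1: d = -27.5 mm → contributes −752 212 mm⁴
  hole 2: d = 27.5 mm → contributes −752 212 mm⁴
Total I = 24 699 639 mm⁴.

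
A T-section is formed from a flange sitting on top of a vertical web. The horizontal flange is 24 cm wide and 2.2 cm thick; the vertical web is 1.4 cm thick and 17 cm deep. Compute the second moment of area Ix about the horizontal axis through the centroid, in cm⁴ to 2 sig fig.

Ix ≈ 2100 cm⁴

Treat the section as a set of non-overlapping primitives; coordinates are from the bounding-box lower-left.
Flange: 24 × 2.2, A = 52.8 cm², y = 18.1 cm, Ī = 21.3 cm⁴.
Web: 1.4 × 17, A = 23.8 cm², y = 8.5 cm, Ī = 573.2 cm⁴.
Centroid: ȳ = ΣA·y / ΣA = 15.12 cm.
Transfer each piece to the horizontal axis through the centroid using Ī + A·d² with d = y − 15.12:
  flange: d = 2.983 cm → contributes +491.1 cm⁴
  web: d = -6.617 cm → contributes +1 615 cm⁴
Total I = 2 106 cm⁴.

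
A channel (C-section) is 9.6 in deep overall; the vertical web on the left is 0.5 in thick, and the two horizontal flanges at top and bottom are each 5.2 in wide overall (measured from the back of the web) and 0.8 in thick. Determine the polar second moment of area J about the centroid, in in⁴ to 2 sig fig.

Treat the section as a set of non-overlapping primitives; coordinates are from the bounding-box lower-left.
Web: 0.5 × 9.6, A = 4.8 in², y = 4.8 in, Ī = 36.86 in⁴.
Top flange (beyond web): 4.7 × 0.8, A = 3.76 in², y = 9.2 in, Ī = 0.2005 in⁴.
Bottom flange (beyond web): 4.7 × 0.8, A = 3.76 in², y = 0.4 in, Ī = 0.2005 in⁴.
By symmetry the centroid is at mid-height, ȳ = 4.8 in.
Transfer each piece to the centroidal x-axis using Ī + A·d² with d = y − 4.8:
  web: d = 0 in → contributes +36.86 in⁴
  top flange (beyond web): d = 4.4 in → contributes +72.99 in⁴
  bottom flange (beyond web): d = -4.4 in → contributes +72.99 in⁴
Total I = 182.9 in⁴.
For the y-axis: x̄ = 1.837 in.
Repeating about the centroidal y-axis gives I_y = 33.75 in⁴.
Polar second moment: J = I_x + I_y = 216.6 in⁴.

J ≈ 220 in⁴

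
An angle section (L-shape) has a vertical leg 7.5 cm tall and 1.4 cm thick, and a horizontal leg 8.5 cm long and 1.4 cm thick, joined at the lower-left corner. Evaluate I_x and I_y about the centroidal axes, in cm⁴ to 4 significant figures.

I_x ≈ 98.34 cm⁴, I_y ≈ 135.7 cm⁴

Split into non-overlapping primitives; take the origin at the lower-left of the bounding box.
Vertical leg: 1.4 × 7.5, A = 10.5 cm², y = 3.75 cm, Ī = 49.2188 cm⁴.
Horizontal leg (remainder): 7.1 × 1.4, A = 9.94 cm², y = 0.7 cm, Ī = 1.62353 cm⁴.
Centroid: ȳ = ΣA·y / ΣA = 2.26678 cm.
Transfer each piece to the centroidal x-axis using Ī + A·d² with d = y − 2.26678:
  vertical leg: d = 1.48322 cm → contributes +72.3181 cm⁴
  horizontal leg (remainder): d = -1.56678 cm → contributes +26.0243 cm⁴
Total I = 98.3424 cm⁴.
For the y-axis: x̄ = 2.76678 cm.
Repeating about the centroidal y-axis gives I_y = 135.701 cm⁴.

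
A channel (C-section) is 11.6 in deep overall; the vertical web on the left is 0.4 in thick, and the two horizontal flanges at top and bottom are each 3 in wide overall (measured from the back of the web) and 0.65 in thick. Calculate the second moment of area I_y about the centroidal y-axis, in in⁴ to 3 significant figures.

I_y ≈ 6.37 in⁴

Decompose the section into non-overlapping parts with the origin at the bottom-left of its bounding rectangle.
Web: 0.4 × 11.6, A = 4.64 in², x = 0.2 in, Ī = 0.061867 in⁴.
Top flange (beyond web): 2.6 × 0.65, A = 1.69 in², x = 1.7 in, Ī = 0.95203 in⁴.
Bottom flange (beyond web): 2.6 × 0.65, A = 1.69 in², x = 1.7 in, Ī = 0.95203 in⁴.
Centroid: x̄ = ΣA·x / ΣA = 0.83217 in.
Transfer each piece to the centroidal y-axis using Ī + A·d² with d = x − 0.83217:
  web: d = -0.63217 in → contributes +1.9162 in⁴
  top flange (beyond web): d = 0.86783 in → contributes +2.2248 in⁴
  bottom flange (beyond web): d = 0.86783 in → contributes +2.2248 in⁴
Total I = 6.3658 in⁴.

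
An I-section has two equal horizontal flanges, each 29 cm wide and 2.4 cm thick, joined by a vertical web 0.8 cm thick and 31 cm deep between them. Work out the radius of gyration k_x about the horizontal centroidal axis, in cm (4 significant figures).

k_x ≈ 15.79 cm

Decompose the section into non-overlapping parts with the origin at the bottom-left of its bounding rectangle.
Bottom flange: 29 × 2.4, A = 69.6 cm², y = 1.2 cm, Ī = 33.408 cm⁴.
Web: 0.8 × 31, A = 24.8 cm², y = 17.9 cm, Ī = 1986.07 cm⁴.
Top flange: 29 × 2.4, A = 69.6 cm², y = 34.6 cm, Ī = 33.408 cm⁴.
By symmetry the centroid is at mid-height, ȳ = 17.9 cm.
Transfer each piece to the horizontal centroidal axis using Ī + A·d² with d = y − 17.9:
  bottom flange: d = -16.7 cm → contributes +19444.2 cm⁴
  web: d = 0 cm → contributes +1986.07 cm⁴
  top flange: d = 16.7 cm → contributes +19444.2 cm⁴
Total I = 40874.4 cm⁴.
Radius of gyration: k = √(I/A) = √(40874.4 / 164) = 15.7871 cm.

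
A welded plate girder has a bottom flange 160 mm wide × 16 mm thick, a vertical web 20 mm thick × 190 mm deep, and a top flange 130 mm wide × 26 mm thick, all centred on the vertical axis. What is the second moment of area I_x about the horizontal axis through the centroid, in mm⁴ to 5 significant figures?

I_x ≈ 7.7205 × 10⁷ mm⁴

Split into non-overlapping primitives; take the origin at the lower-left of the bounding box.
Bottom plate: 160 × 16, A = 2 560 mm², y = 8 mm, Ī = 54613.33 mm⁴.
Web plate: 20 × 190, A = 3 800 mm², y = 111 mm, Ī = 11 431 667 mm⁴.
Top plate: 130 × 26, A = 3 380 mm², y = 219 mm, Ī = 190406.7 mm⁴.
Centroid: ȳ = ΣA·y / ΣA = 121.4066 mm.
Transfer each piece to the horizontal axis through the centroid using Ī + A·d² with d = y − 121.4066:
  bottom plate: d = -113.4066 mm → contributes +32 978 902 mm⁴
  web plate: d = -10.40657 mm → contributes +11 843 194 mm⁴
  top plate: d = 97.59343 mm → contributes +32 383 140 mm⁴
Total I = 77 205 237 mm⁴.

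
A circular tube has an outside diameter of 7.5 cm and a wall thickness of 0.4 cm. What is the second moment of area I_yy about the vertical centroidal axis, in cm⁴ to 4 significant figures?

Decompose the section into non-overlapping parts with the origin at the bottom-left of its bounding rectangle.
Outer circle: ⌀7.5, A = 44.1786 cm², x = 3.75 cm, Ī = 155.316 cm⁴.
Bore (subtracted): ⌀6.7, A = 35.2565 cm², x = 3.75 cm, Ī = 98.9166 cm⁴.
By symmetry the centroid is at mid-width, x̄ = 3.75 cm.
All pieces are centred on the vertical centroidal axis, so I = ΣĪ (holes subtracted) = 56.399 cm⁴.

I_yy ≈ 56.40 cm⁴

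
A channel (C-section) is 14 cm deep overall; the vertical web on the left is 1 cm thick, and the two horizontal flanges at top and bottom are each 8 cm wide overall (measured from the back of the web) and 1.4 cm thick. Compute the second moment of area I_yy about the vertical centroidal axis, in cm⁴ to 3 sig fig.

I_yy ≈ 212 cm⁴

Treat the section as a set of non-overlapping primitives; coordinates are from the bounding-box lower-left.
Web: 1 × 14, A = 14 cm², x = 0.5 cm, Ī = 1.1667 cm⁴.
Top flange (beyond web): 7 × 1.4, A = 9.8 cm², x = 4.5 cm, Ī = 40.017 cm⁴.
Bottom flange (beyond web): 7 × 1.4, A = 9.8 cm², x = 4.5 cm, Ī = 40.017 cm⁴.
Centroid: x̄ = ΣA·x / ΣA = 2.8333 cm.
Transfer each piece to the vertical centroidal axis using Ī + A·d² with d = x − 2.8333:
  web: d = -2.3333 cm → contributes +77.389 cm⁴
  top flange (beyond web): d = 1.6667 cm → contributes +67.239 cm⁴
  bottom flange (beyond web): d = 1.6667 cm → contributes +67.239 cm⁴
Total I = 211.87 cm⁴.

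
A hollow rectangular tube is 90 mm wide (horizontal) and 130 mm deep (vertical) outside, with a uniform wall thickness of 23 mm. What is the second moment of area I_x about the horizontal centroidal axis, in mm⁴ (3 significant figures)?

I_x ≈ 1.43 × 10⁷ mm⁴

Break the section into simple shapes (no overlaps), measuring from the bottom-left corner of the bounding box.
Outer rectangle: 90 × 130, A = 11 700 mm², y = 65 mm, Ī = 16 477 500 mm⁴.
Inner void (subtracted): 44 × 84, A = 3 696 mm², y = 65 mm, Ī = 2 173 248 mm⁴.
By symmetry the centroid is at mid-height, ȳ = 65 mm.
All pieces are centred on the horizontal centroidal axis, so I = ΣĪ (holes subtracted) = 14 304 252 mm⁴.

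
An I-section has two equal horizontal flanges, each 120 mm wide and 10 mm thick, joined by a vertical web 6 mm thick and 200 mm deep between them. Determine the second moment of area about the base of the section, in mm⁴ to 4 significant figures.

I_base ≈ 7.404 × 10⁷ mm⁴

Break the section into simple shapes (no overlaps), measuring from the bottom-left corner of the bounding box.
Bottom flange: 120 × 10, A = 1 200 mm², y = 5 mm, Ī = 10 000 mm⁴.
Web: 6 × 200, A = 1 200 mm², y = 110 mm, Ī = 4 000 000 mm⁴.
Top flange: 120 × 10, A = 1 200 mm², y = 215 mm, Ī = 10 000 mm⁴.
Transfer each piece to a horizontal axis along the bottom face using Ī + A·d² with d = y − 0:
  bottom flange: d = 5 mm → contributes +40 000 mm⁴
  web: d = 110 mm → contributes +18 520 000 mm⁴
  top flange: d = 215 mm → contributes +55 480 000 mm⁴
Total I = 74 040 000 mm⁴.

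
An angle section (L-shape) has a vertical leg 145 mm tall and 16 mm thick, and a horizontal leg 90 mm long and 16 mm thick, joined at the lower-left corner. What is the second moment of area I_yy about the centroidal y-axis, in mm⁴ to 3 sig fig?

I_yy ≈ 2.18 × 10⁶ mm⁴

Treat the section as a set of non-overlapping primitives; coordinates are from the bounding-box lower-left.
Vertical leg: 16 × 145, A = 2 320 mm², x = 8 mm, Ī = 49 493 mm⁴.
Horizontal leg (remainder): 74 × 16, A = 1 184 mm², x = 53 mm, Ī = 540 299 mm⁴.
Centroid: x̄ = ΣA·x / ΣA = 23.205 mm.
Transfer each piece to the centroidal y-axis using Ī + A·d² with d = x − 23.205:
  vertical leg: d = -15.205 mm → contributes +585 893 mm⁴
  horizontal leg (remainder): d = 29.795 mm → contributes +1 591 351 mm⁴
Total I = 2 177 244 mm⁴.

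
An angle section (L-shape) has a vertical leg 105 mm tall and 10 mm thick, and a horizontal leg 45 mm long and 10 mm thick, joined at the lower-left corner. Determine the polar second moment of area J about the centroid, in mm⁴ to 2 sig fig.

J ≈ 1.7 × 10⁶ mm⁴

Treat the section as a set of non-overlapping primitives; coordinates are from the bounding-box lower-left.
Vertical leg: 10 × 105, A = 1 050 mm², y = 52.5 mm, Ī = 964 688 mm⁴.
Horizontal leg (remainder): 35 × 10, A = 350 mm², y = 5 mm, Ī = 2 917 mm⁴.
Centroid: ȳ = ΣA·y / ΣA = 40.63 mm.
Transfer each piece to the centroidal x-axis using Ī + A·d² with d = y − 40.63:
  vertical leg: d = 11.88 mm → contributes +1 112 754 mm⁴
  horizontal leg (remainder): d = -35.63 mm → contributes +447 116 mm⁴
Total I = 1 559 870 mm⁴.
For the y-axis: x̄ = 10.63 mm.
Repeating about the centroidal y-axis gives I_y = 177 370 mm⁴.
Polar second moment: J = I_x + I_y = 1 737 240 mm⁴.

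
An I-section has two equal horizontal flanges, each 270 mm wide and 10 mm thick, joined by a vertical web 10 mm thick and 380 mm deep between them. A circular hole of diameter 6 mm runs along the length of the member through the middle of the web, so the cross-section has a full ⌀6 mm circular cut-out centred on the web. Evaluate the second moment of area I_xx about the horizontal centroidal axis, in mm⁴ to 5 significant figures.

I_xx ≈ 2.5111 × 10⁸ mm⁴

Split into non-overlapping primitives; take the origin at the lower-left of the bounding box.
Bottom flange: 270 × 10, A = 2 700 mm², y = 5 mm, Ī = 22 500 mm⁴.
Web: 10 × 380, A = 3 800 mm², y = 200 mm, Ī = 45 726 667 mm⁴.
Top flange: 270 × 10, A = 2 700 mm², y = 395 mm, Ī = 22 500 mm⁴.
Hole (subtracted): ⌀6, A = 28.27433 mm², y = 200 mm, Ī = 63.61725 mm⁴.
By symmetry the centroid is at mid-height, ȳ = 200 mm.
Transfer each piece to the horizontal centroidal axis using Ī + A·d² with d = y − 200:
  bottom flange: d = -195 mm → contributes +102 690 000 mm⁴
  web: d = 0 mm → contributes +45 726 667 mm⁴
  top flange: d = 195 mm → contributes +102 690 000 mm⁴
  hole: d = 0 mm → contributes −63.61725 mm⁴
Total I = 251 106 603 mm⁴.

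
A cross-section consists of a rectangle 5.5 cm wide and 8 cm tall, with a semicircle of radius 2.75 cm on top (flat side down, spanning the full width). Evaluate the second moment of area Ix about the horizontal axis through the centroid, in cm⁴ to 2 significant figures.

Ix ≈ 490 cm⁴

Decompose the section into non-overlapping parts with the origin at the bottom-left of its bounding rectangle.
Rectangular body: 5.5 × 8, A = 44 cm², y = 4 cm, Ī = 234.7 cm⁴.
Semicircular cap: semicircle r = 2.75, A = 11.88 cm², y = 9.167 cm, Ī = 6.277 cm⁴.
Centroid: ȳ = ΣA·y / ΣA = 5.098 cm.
Transfer each piece to the horizontal axis through the centroid using Ī + A·d² with d = y − 5.098:
  rectangular body: d = -1.098 cm → contributes +287.8 cm⁴
  semicircular cap: d = 4.069 cm → contributes +202.9 cm⁴
Total I = 490.7 cm⁴.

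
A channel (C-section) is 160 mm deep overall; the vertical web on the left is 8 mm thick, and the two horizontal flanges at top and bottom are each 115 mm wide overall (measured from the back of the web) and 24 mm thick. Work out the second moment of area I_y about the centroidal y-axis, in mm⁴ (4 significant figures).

I_y ≈ 8.295 × 10⁶ mm⁴

Treat the section as a set of non-overlapping primitives; coordinates are from the bounding-box lower-left.
Web: 8 × 160, A = 1 280 mm², x = 4 mm, Ī = 6826.67 mm⁴.
Top flange (beyond web): 107 × 24, A = 2 568 mm², x = 61.5 mm, Ī = 2 450 086 mm⁴.
Bottom flange (beyond web): 107 × 24, A = 2 568 mm², x = 61.5 mm, Ī = 2 450 086 mm⁴.
Centroid: x̄ = ΣA·x / ΣA = 50.0287 mm.
Transfer each piece to the centroidal y-axis using Ī + A·d² with d = x − 50.0287:
  web: d = -46.0287 mm → contributes +2 718 685 mm⁴
  top flange (beyond web): d = 11.4713 mm → contributes +2 788 012 mm⁴
  bottom flange (beyond web): d = 11.4713 mm → contributes +2 788 012 mm⁴
Total I = 8 294 709 mm⁴.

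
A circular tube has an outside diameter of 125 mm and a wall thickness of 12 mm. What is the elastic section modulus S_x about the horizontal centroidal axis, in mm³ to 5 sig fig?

S_x ≈ 1.1002 × 10⁵ mm³

Split into non-overlapping primitives; take the origin at the lower-left of the bounding box.
Outer circle: ⌀125, A = 12271.85 mm², y = 62.5 mm, Ī = 11 984 225 mm⁴.
Bore (subtracted): ⌀101, A = 8011.847 mm², y = 62.5 mm, Ī = 5 108 053 mm⁴.
By symmetry the centroid is at mid-height, ȳ = 62.5 mm.
All pieces are centred on the horizontal centroidal axis, so I = ΣĪ (holes subtracted) = 6 876 172 mm⁴.
Extreme fibre distance c = 62.5 mm; S = I/c = 110018.8 mm³.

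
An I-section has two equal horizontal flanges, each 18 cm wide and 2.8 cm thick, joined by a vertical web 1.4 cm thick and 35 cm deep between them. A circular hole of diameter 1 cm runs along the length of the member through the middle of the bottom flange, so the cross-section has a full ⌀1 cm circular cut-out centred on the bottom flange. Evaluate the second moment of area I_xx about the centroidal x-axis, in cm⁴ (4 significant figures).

I_xx ≈ 4.079 × 10⁴ cm⁴

Treat the section as a set of non-overlapping primitives; coordinates are from the bounding-box lower-left.
Bottom flange: 18 × 2.8, A = 50.4 cm², y = 1.4 cm, Ī = 32.928 cm⁴.
Web: 1.4 × 35, A = 49 cm², y = 20.3 cm, Ī = 5002.08 cm⁴.
Top flange: 18 × 2.8, A = 50.4 cm², y = 39.2 cm, Ī = 32.928 cm⁴.
Hole (subtracted): ⌀1, A = 0.785398 cm², y = 1.4 cm, Ī = 0.0490874 cm⁴.
Centroid: ȳ = ΣA·y / ΣA = 20.3996 cm.
Transfer each piece to the centroidal x-axis using Ī + A·d² with d = y − 20.3996:
  bottom flange: d = -18.9996 cm → contributes +18226.6 cm⁴
  web: d = -0.0996146 cm → contributes +5002.57 cm⁴
  top flange: d = 18.8004 cm → contributes +17 847 cm⁴
  hole: d = -18.9996 cm → contributes −283.566 cm⁴
Total I = 40792.6 cm⁴.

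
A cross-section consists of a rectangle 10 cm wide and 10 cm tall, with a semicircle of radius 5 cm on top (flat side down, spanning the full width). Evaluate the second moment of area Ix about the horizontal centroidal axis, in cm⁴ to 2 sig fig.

Break the section into simple shapes (no overlaps), measuring from the bottom-left corner of the bounding box.
Rectangular body: 10 × 10, A = 100 cm², y = 5 cm, Ī = 833.3 cm⁴.
Semicircular cap: semicircle r = 5, A = 39.27 cm², y = 12.12 cm, Ī = 68.6 cm⁴.
Centroid: ȳ = ΣA·y / ΣA = 7.008 cm.
Transfer each piece to the horizontal centroidal axis using Ī + A·d² with d = y − 7.008:
  rectangular body: d = -2.008 cm → contributes +1 237 cm⁴
  semicircular cap: d = 5.114 cm → contributes +1 096 cm⁴
Total I = 2 332 cm⁴.

Ix ≈ 2300 cm⁴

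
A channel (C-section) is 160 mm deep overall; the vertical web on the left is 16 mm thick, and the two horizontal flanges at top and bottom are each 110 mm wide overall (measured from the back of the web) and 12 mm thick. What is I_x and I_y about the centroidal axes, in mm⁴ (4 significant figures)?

Treat the section as a set of non-overlapping primitives; coordinates are from the bounding-box lower-left.
Web: 16 × 160, A = 2 560 mm², y = 80 mm, Ī = 5 461 333 mm⁴.
Top flange (beyond web): 94 × 12, A = 1 128 mm², y = 154 mm, Ī = 13 536 mm⁴.
Bottom flange (beyond web): 94 × 12, A = 1 128 mm², y = 6 mm, Ī = 13 536 mm⁴.
By symmetry the centroid is at mid-height, ȳ = 80 mm.
Transfer each piece to the centroidal x-axis using Ī + A·d² with d = y − 80:
  web: d = 0 mm → contributes +5 461 333 mm⁴
  top flange (beyond web): d = 74 mm → contributes +6 190 464 mm⁴
  bottom flange (beyond web): d = -74 mm → contributes +6 190 464 mm⁴
Total I = 17 842 261 mm⁴.
For the y-axis: x̄ = 33.7641 mm.
Repeating about the centroidal y-axis gives I_y = 5 343 369 mm⁴.

I_x ≈ 1.784 × 10⁷ mm⁴, I_y ≈ 5.343 × 10⁶ mm⁴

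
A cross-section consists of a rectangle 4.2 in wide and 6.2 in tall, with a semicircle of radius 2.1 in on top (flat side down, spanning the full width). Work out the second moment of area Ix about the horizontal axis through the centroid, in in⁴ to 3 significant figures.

Ix ≈ 173 in⁴

Split into non-overlapping primitives; take the origin at the lower-left of the bounding box.
Rectangular body: 4.2 × 6.2, A = 26.04 in², y = 3.1 in, Ī = 83.415 in⁴.
Semicircular cap: semicircle r = 2.1, A = 6.9272 in², y = 7.0913 in, Ī = 2.1346 in⁴.
Centroid: ȳ = ΣA·y / ΣA = 3.9387 in.
Transfer each piece to the horizontal axis through the centroid using Ī + A·d² with d = y − 3.9387:
  rectangular body: d = -0.83866 in → contributes +101.73 in⁴
  semicircular cap: d = 3.1526 in → contributes +70.984 in⁴
Total I = 172.71 in⁴.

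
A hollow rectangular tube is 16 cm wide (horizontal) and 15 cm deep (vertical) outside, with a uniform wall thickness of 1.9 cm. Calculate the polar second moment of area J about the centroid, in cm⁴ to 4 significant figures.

Split into non-overlapping primitives; take the origin at the lower-left of the bounding box.
Outer rectangle: 16 × 15, A = 240 cm², y = 7.5 cm, Ī = 4 500 cm⁴.
Inner void (subtracted): 12.2 × 11.2, A = 136.64 cm², y = 7.5 cm, Ī = 1428.34 cm⁴.
By symmetry the centroid is at mid-height, ȳ = 7.5 cm.
All pieces are centred on the centroidal x-axis, so I = ΣĪ (holes subtracted) = 3071.66 cm⁴.
Repeating about the centroidal y-axis gives I_y = 3425.21 cm⁴.
Polar second moment: J = I_x + I_y = 6496.87 cm⁴.

J ≈ 6497 cm⁴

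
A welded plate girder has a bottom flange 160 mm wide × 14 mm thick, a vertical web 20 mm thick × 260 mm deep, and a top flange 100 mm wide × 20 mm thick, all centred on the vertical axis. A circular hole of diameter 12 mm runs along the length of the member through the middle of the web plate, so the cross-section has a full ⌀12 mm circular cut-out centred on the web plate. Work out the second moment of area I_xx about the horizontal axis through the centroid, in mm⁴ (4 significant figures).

I_xx ≈ 1.106 × 10⁸ mm⁴

Split into non-overlapping primitives; take the origin at the lower-left of the bounding box.
Bottom plate: 160 × 14, A = 2 240 mm², y = 7 mm, Ī = 36586.7 mm⁴.
Web plate: 20 × 260, A = 5 200 mm², y = 144 mm, Ī = 29 293 333 mm⁴.
Top plate: 100 × 20, A = 2 000 mm², y = 284 mm, Ī = 66666.7 mm⁴.
Hole (subtracted): ⌀12, A = 113.097 mm², y = 144 mm, Ī = 1017.88 mm⁴.
Centroid: ȳ = ΣA·y / ΣA = 141.118 mm.
Transfer each piece to the horizontal axis through the centroid using Ī + A·d² with d = y − 141.118:
  bottom plate: d = -134.118 mm → contributes +40 328 904 mm⁴
  web plate: d = 2.88199 mm → contributes +29 336 524 mm⁴
  top plate: d = 142.882 mm → contributes +40 897 190 mm⁴
  hole: d = 2.88199 mm → contributes −1957.24 mm⁴
Total I = 110 560 661 mm⁴.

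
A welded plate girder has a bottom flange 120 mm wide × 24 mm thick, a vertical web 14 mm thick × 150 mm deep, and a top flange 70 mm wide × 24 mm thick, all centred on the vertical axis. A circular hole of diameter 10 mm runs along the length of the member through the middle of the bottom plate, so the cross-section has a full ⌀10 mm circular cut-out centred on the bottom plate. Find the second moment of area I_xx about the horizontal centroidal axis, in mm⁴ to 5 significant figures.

I_xx ≈ 3.6630 × 10⁷ mm⁴

Treat the section as a set of non-overlapping primitives; coordinates are from the bounding-box lower-left.
Bottom plate: 120 × 24, A = 2 880 mm², y = 12 mm, Ī = 138 240 mm⁴.
Web plate: 14 × 150, A = 2 100 mm², y = 99 mm, Ī = 3 937 500 mm⁴.
Top plate: 70 × 24, A = 1 680 mm², y = 186 mm, Ī = 80 640 mm⁴.
Hole (subtracted): ⌀10, A = 78.53982 mm², y = 12 mm, Ī = 490.8739 mm⁴.
Centroid: ȳ = ΣA·y / ΣA = 84.17547 mm.
Transfer each piece to the horizontal centroidal axis using Ī + A·d² with d = y − 84.17547:
  bottom plate: d = -72.17547 mm → contributes +15 141 021 mm⁴
  web plate: d = 14.82453 mm → contributes +4 399 010 mm⁴
  top plate: d = 101.8245 mm → contributes +17 499 274 mm⁴
  hole: d = -72.17547 mm → contributes −409628.2 mm⁴
Total I = 36 629 676 mm⁴.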